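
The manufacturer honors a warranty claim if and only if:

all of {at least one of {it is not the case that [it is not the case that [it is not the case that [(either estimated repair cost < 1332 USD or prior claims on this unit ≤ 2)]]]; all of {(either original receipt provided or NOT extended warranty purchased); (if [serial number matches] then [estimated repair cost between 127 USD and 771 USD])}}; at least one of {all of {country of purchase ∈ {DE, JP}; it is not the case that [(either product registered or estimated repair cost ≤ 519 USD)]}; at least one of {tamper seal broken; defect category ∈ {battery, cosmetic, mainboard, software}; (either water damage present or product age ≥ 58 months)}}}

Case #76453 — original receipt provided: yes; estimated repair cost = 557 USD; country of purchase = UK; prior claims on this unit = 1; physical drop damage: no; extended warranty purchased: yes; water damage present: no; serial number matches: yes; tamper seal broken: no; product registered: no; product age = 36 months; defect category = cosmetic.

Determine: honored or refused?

Atomic conditions:
  estimated repair cost < 1332 USD: 557 < 1332 is true
  prior claims on this unit ≤ 2: 1 ≤ 2 is true
  original receipt provided: yes → true
  NOT extended warranty purchased: yes → false
  serial number matches: yes → true
  estimated repair cost between 127 USD and 771 USD: 557 in [127, 771] is true
  country of purchase ∈ {DE, JP}: UK is not in the set → false
  product registered: no → false
  estimated repair cost ≤ 519 USD: 557 ≤ 519 is false
  tamper seal broken: no → false
  defect category ∈ {battery, cosmetic, mainboard, software}: cosmetic is in the set → true
  water damage present: no → false
  product age ≥ 58 months: 36 ≥ 58 is false
Combine:
[1.1.1.1.1] true OR true = true
[1.1.1.1] NOT true = false
[1.1.1] NOT false = true
[1.1] NOT true = false
[1.2.1] true OR false = true
[1.2.2] true → true = true
[1.2] true AND true = true
[1] false OR true = true
[2.1.2.1] false OR false = false
[2.1.2] NOT false = true
[2.1] false AND true = false
[2.2.3] false OR false = false
[2.2] false OR true OR false = true
[2] false OR true = true
[root] true AND true = true
Overall: true → honored

Honored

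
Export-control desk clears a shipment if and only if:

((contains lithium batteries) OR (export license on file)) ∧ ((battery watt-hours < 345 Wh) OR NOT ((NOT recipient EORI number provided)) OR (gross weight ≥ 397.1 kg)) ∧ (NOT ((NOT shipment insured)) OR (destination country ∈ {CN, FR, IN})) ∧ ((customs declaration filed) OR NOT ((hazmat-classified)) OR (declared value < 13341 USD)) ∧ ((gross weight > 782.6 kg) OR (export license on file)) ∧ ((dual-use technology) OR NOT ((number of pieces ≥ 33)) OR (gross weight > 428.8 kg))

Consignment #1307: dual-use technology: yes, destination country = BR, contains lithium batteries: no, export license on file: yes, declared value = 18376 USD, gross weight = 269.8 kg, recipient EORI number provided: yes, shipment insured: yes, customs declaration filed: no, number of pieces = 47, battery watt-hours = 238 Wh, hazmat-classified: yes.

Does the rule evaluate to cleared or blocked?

Atomic conditions:
  contains lithium batteries: no → false
  export license on file: yes → true
  battery watt-hours < 345 Wh: 238 < 345 is true
  NOT recipient EORI number provided: yes → false
  gross weight ≥ 397.1 kg: 269.8 ≥ 397.1 is false
  NOT shipment insured: yes → false
  destination country ∈ {CN, FR, IN}: BR is not in the set → false
  customs declaration filed: no → false
  hazmat-classified: yes → true
  declared value < 13341 USD: 18376 < 13341 is false
  gross weight > 782.6 kg: 269.8 > 782.6 is false
  dual-use technology: yes → true
  number of pieces ≥ 33: 47 ≥ 33 is true
  gross weight > 428.8 kg: 269.8 > 428.8 is false
Combine:
[1] false OR true = true
[2.2] NOT false = true
[2] true OR true OR false = true
[3.1] NOT false = true
[3] true OR false = true
[4.2] NOT true = false
[4] false OR false OR false = false
[5] false OR true = true
[6.2] NOT true = false
[6] true OR false OR false = true
[root] true AND true AND true AND false AND true AND true = false
Overall: false → blocked

Blocked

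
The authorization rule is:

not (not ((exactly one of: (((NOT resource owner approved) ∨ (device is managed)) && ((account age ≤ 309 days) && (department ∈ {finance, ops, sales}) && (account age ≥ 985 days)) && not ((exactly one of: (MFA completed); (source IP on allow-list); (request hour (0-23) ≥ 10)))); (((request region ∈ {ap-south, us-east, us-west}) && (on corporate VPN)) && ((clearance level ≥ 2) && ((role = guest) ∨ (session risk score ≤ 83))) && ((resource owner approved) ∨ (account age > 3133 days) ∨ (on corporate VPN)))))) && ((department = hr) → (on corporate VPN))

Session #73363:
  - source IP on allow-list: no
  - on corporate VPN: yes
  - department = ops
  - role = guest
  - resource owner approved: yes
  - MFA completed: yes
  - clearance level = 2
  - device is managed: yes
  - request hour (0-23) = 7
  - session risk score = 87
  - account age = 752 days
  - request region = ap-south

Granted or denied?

Atomic conditions:
  NOT resource owner approved: yes → false
  device is managed: yes → true
  account age ≤ 309 days: 752 ≤ 309 is false
  department ∈ {finance, ops, sales}: ops is in the set → true
  account age ≥ 985 days: 752 ≥ 985 is false
  MFA completed: yes → true
  source IP on allow-list: no → false
  request hour (0-23) ≥ 10: 7 ≥ 10 is false
  request region ∈ {ap-south, us-east, us-west}: ap-south is in the set → true
  on corporate VPN: yes → true
  clearance level ≥ 2: 2 ≥ 2 is true
  role = guest: guest == guest is true
  session risk score ≤ 83: 87 ≤ 83 is false
  resource owner approved: yes → true
  account age > 3133 days: 752 > 3133 is false
  department = hr: ops == hr is false
Combine:
[1.1.1.1.1] false OR true = true
[1.1.1.1.2] false AND true AND false = false
[1.1.1.1.3.1] exactly-one(true, false, false) = true
[1.1.1.1.3] NOT true = false
[1.1.1.1] true AND false AND false = false
[1.1.1.2.1] true AND true = true
[1.1.1.2.2.2] true OR false = true
[1.1.1.2.2] true AND true = true
[1.1.1.2.3] true OR false OR true = true
[1.1.1.2] true AND true AND true = true
[1.1.1] exactly-one(false, true) = true
[1.1] NOT true = false
[1] NOT false = true
[2] false → true (antecedent false ⇒ implication holds) = true
[root] true AND true = true
Overall: true → granted

Granted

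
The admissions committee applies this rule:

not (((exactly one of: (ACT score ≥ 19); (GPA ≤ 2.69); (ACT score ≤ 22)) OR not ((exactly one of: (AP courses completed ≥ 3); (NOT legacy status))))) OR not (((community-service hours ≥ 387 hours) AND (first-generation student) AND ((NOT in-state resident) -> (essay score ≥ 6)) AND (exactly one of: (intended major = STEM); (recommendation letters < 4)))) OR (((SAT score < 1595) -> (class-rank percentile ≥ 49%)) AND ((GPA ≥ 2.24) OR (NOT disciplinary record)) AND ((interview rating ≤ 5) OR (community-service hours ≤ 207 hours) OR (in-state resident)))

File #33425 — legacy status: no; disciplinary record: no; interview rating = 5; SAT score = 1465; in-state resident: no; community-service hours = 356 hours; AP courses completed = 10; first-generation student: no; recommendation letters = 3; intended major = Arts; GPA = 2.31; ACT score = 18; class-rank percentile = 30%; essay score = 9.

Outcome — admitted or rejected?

Atomic conditions:
  ACT score ≥ 19: 18 ≥ 19 is false
  GPA ≤ 2.69: 2.31 ≤ 2.69 is true
  ACT score ≤ 22: 18 ≤ 22 is true
  AP courses completed ≥ 3: 10 ≥ 3 is true
  NOT legacy status: no → true
  community-service hours ≥ 387 hours: 356 ≥ 387 is false
  first-generation student: no → false
  NOT in-state resident: no → true
  essay score ≥ 6: 9 ≥ 6 is true
  intended major = STEM: Arts == STEM is false
  recommendation letters < 4: 3 < 4 is true
  SAT score < 1595: 1465 < 1595 is true
  class-rank percentile ≥ 49%: 30 ≥ 49 is false
  GPA ≥ 2.24: 2.31 ≥ 2.24 is true
  NOT disciplinary record: no → true
  interview rating ≤ 5: 5 ≤ 5 is true
  community-service hours ≤ 207 hours: 356 ≤ 207 is false
  in-state resident: no → false
Combine:
[1.1.1] exactly-one(false, true, true) = false
[1.1.2.1] exactly-one(true, true) = false
[1.1.2] NOT false = true
[1.1] false OR true = true
[1] NOT true = false
[2.1.3] true → true = true
[2.1.4] exactly-one(false, true) = true
[2.1] false AND false AND true AND true = false
[2] NOT false = true
[3.1] true → false = false
[3.2] true OR true = true
[3.3] true OR false OR false = true
[3] false AND true AND true = false
[root] false OR true OR false = true
Overall: true → admitted

Admitted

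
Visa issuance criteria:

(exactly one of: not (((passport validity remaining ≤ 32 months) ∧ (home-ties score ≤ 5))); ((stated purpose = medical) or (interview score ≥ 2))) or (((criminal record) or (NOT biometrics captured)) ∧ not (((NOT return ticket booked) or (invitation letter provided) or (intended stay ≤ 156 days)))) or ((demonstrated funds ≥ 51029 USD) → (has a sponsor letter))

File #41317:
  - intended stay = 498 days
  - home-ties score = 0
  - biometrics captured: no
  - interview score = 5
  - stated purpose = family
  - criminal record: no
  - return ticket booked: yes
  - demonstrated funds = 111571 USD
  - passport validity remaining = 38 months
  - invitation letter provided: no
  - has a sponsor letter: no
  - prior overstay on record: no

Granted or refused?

Granted

Atomic conditions:
  passport validity remaining ≤ 32 months: 38 ≤ 32 is false
  home-ties score ≤ 5: 0 ≤ 5 is true
  stated purpose = medical: family == medical is false
  interview score ≥ 2: 5 ≥ 2 is true
  criminal record: no → false
  NOT biometrics captured: no → true
  NOT return ticket booked: yes → false
  invitation letter provided: no → false
  intended stay ≤ 156 days: 498 ≤ 156 is false
  demonstrated funds ≥ 51029 USD: 111571 ≥ 51029 is true
  has a sponsor letter: no → false
Combine:
[1.1.1] false AND true = false
[1.1] NOT false = true
[1.2] false OR true = true
[1] exactly-one(true, true) = false
[2.1] false OR true = true
[2.2.1] false OR false OR false = false
[2.2] NOT false = true
[2] true AND true = true
[3] true → false = false
[root] false OR true OR false = true
Overall: true → granted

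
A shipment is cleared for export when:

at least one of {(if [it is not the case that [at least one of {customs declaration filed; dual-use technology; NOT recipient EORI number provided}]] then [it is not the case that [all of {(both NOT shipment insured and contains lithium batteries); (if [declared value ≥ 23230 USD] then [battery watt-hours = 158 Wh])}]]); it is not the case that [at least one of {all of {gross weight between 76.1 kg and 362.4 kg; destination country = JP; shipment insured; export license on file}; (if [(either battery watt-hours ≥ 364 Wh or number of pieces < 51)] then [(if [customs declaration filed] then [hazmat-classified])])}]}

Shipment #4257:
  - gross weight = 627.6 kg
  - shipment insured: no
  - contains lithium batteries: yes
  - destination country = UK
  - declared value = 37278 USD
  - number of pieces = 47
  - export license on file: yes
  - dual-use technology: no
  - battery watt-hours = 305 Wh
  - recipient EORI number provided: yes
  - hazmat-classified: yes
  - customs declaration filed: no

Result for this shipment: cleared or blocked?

Cleared

Atomic conditions:
  customs declaration filed: no → false
  dual-use technology: no → false
  NOT recipient EORI number provided: yes → false
  NOT shipment insured: no → true
  contains lithium batteries: yes → true
  declared value ≥ 23230 USD: 37278 ≥ 23230 is true
  battery watt-hours = 158 Wh: 305 == 158 is false
  gross weight between 76.1 kg and 362.4 kg: 627.6 in [76.1, 362.4] is false
  destination country = JP: UK == JP is false
  shipment insured: no → false
  export license on file: yes → true
  battery watt-hours ≥ 364 Wh: 305 ≥ 364 is false
  number of pieces < 51: 47 < 51 is true
  hazmat-classified: yes → true
Combine:
[1.1.1] false OR false OR false = false
[1.1] NOT false = true
[1.2.1.1] true AND true = true
[1.2.1.2] true → false = false
[1.2.1] true AND false = false
[1.2] NOT false = true
[1] true → true = true
[2.1.1] false AND false AND false AND true = false
[2.1.2.1] false OR true = true
[2.1.2.2] false → true (antecedent false ⇒ implication holds) = true
[2.1.2] true → true = true
[2.1] false OR true = true
[2] NOT true = false
[root] true OR false = true
Overall: true → cleared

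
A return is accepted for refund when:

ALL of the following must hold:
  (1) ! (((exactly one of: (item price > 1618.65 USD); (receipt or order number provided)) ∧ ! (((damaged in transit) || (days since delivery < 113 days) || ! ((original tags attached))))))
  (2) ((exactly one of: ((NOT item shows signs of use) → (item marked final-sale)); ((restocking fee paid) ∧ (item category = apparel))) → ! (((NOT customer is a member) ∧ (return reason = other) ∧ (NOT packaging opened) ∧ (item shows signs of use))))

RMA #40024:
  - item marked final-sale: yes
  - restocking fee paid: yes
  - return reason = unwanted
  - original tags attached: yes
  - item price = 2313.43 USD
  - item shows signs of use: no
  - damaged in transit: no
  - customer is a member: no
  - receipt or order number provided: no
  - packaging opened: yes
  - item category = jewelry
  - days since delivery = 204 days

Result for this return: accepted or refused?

Atomic conditions:
  item price > 1618.65 USD: 2313.43 > 1618.65 is true
  receipt or order number provided: no → false
  damaged in transit: no → false
  days since delivery < 113 days: 204 < 113 is false
  original tags attached: yes → true
  NOT item shows signs of use: no → true
  item marked final-sale: yes → true
  restocking fee paid: yes → true
  item category = apparel: jewelry == apparel is false
  NOT customer is a member: no → true
  return reason = other: unwanted == other is false
  NOT packaging opened: yes → false
  item shows signs of use: no → false
Combine:
[1.1.1] exactly-one(true, false) = true
[1.1.2.1.3] NOT true = false
[1.1.2.1] false OR false OR false = false
[1.1.2] NOT false = true
[1.1] true AND true = true
[1] NOT true = false
[2.1.1] true → true = true
[2.1.2] true AND false = false
[2.1] exactly-one(true, false) = true
[2.2.1] true AND false AND false AND false = false
[2.2] NOT false = true
[2] true → true = true
[root] false AND true = false
Overall: false → refused

Refused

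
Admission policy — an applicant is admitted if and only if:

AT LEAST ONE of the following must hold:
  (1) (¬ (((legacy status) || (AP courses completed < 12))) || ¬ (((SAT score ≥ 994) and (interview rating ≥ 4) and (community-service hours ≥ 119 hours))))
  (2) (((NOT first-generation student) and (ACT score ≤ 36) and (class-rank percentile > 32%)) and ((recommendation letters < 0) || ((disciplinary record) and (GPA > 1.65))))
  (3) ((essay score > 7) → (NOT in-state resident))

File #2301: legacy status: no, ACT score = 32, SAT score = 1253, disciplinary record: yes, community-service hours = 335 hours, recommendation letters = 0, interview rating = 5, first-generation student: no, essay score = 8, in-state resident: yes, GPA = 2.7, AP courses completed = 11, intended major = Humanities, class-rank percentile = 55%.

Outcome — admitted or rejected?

Atomic conditions:
  legacy status: no → false
  AP courses completed < 12: 11 < 12 is true
  SAT score ≥ 994: 1253 ≥ 994 is true
  interview rating ≥ 4: 5 ≥ 4 is true
  community-service hours ≥ 119 hours: 335 ≥ 119 is true
  NOT first-generation student: no → true
  ACT score ≤ 36: 32 ≤ 36 is true
  class-rank percentile > 32%: 55 > 32 is true
  recommendation letters < 0: 0 < 0 is false
  disciplinary record: yes → true
  GPA > 1.65: 2.7 > 1.65 is true
  essay score > 7: 8 > 7 is true
  NOT in-state resident: yes → false
Combine:
[1.1.1] false OR true = true
[1.1] NOT true = false
[1.2.1] true AND true AND true = true
[1.2] NOT true = false
[1] false OR false = false
[2.1] true AND true AND true = true
[2.2.2] true AND true = true
[2.2] false OR true = true
[2] true AND true = true
[3] true → false = false
[root] false OR true OR false = true
Overall: true → admitted

Admitted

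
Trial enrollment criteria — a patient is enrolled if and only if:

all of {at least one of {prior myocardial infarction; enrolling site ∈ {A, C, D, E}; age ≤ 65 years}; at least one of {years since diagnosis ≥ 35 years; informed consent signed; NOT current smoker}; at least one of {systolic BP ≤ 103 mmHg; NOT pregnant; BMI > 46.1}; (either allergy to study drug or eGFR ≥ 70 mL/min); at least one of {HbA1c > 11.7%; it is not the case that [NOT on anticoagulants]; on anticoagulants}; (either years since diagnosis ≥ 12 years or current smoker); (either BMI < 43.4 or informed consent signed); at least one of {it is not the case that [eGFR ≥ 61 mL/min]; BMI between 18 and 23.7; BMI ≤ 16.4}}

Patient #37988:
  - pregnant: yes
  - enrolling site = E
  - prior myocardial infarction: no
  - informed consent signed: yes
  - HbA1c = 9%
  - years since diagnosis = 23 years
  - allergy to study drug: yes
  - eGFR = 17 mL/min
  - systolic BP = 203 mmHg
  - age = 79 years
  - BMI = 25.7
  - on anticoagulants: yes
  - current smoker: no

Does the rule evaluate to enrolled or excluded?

Atomic conditions:
  prior myocardial infarction: no → false
  enrolling site ∈ {A, C, D, E}: E is in the set → true
  age ≤ 65 years: 79 ≤ 65 is false
  years since diagnosis ≥ 35 years: 23 ≥ 35 is false
  informed consent signed: yes → true
  NOT current smoker: no → true
  systolic BP ≤ 103 mmHg: 203 ≤ 103 is false
  NOT pregnant: yes → false
  BMI > 46.1: 25.7 > 46.1 is false
  allergy to study drug: yes → true
  eGFR ≥ 70 mL/min: 17 ≥ 70 is false
  HbA1c > 11.7%: 9 > 11.7 is false
  NOT on anticoagulants: yes → false
  on anticoagulants: yes → true
  years since diagnosis ≥ 12 years: 23 ≥ 12 is true
  current smoker: no → false
  BMI < 43.4: 25.7 < 43.4 is true
  eGFR ≥ 61 mL/min: 17 ≥ 61 is false
  BMI between 18 and 23.7: 25.7 in [18, 23.7] is false
  BMI ≤ 16.4: 25.7 ≤ 16.4 is false
Combine:
[1] false OR true OR false = true
[2] false OR true OR true = true
[3] false OR false OR false = false
[4] true OR false = true
[5.2] NOT false = true
[5] false OR true OR true = true
[6] true OR false = true
[7] true OR true = true
[8.1] NOT false = true
[8] true OR false OR false = true
[root] true AND true AND false AND true AND true AND true AND true AND true = false
Overall: false → excluded

Excluded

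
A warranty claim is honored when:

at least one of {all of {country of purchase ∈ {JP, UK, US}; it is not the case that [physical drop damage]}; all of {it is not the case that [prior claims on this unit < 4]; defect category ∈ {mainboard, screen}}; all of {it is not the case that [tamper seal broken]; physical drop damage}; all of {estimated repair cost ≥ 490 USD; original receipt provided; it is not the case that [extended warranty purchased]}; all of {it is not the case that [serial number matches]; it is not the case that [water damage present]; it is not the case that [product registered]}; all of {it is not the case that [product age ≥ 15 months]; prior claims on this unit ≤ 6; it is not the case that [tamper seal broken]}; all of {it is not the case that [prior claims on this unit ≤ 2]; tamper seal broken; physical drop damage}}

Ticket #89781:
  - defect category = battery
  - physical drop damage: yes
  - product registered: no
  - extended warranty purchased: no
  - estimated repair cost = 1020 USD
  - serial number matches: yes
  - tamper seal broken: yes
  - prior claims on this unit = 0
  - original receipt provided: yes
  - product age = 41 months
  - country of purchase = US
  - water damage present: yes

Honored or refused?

Honored

Atomic conditions:
  country of purchase ∈ {JP, UK, US}: US is in the set → true
  physical drop damage: yes → true
  prior claims on this unit < 4: 0 < 4 is true
  defect category ∈ {mainboard, screen}: battery is not in the set → false
  tamper seal broken: yes → true
  estimated repair cost ≥ 490 USD: 1020 ≥ 490 is true
  original receipt provided: yes → true
  extended warranty purchased: no → false
  serial number matches: yes → true
  water damage present: yes → true
  product registered: no → false
  product age ≥ 15 months: 41 ≥ 15 is true
  prior claims on this unit ≤ 6: 0 ≤ 6 is true
  prior claims on this unit ≤ 2: 0 ≤ 2 is true
Combine:
[1.2] NOT true = false
[1] true AND false = false
[2.1] NOT true = false
[2] false AND false = false
[3.1] NOT true = false
[3] false AND true = false
[4.3] NOT false = true
[4] true AND true AND true = true
[5.1] NOT true = false
[5.2] NOT true = false
[5.3] NOT false = true
[5] false AND false AND true = false
[6.1] NOT true = false
[6.3] NOT true = false
[6] false AND true AND false = false
[7.1] NOT true = false
[7] false AND true AND true = false
[root] false OR false OR false OR true OR false OR false OR false = true
Overall: true → honored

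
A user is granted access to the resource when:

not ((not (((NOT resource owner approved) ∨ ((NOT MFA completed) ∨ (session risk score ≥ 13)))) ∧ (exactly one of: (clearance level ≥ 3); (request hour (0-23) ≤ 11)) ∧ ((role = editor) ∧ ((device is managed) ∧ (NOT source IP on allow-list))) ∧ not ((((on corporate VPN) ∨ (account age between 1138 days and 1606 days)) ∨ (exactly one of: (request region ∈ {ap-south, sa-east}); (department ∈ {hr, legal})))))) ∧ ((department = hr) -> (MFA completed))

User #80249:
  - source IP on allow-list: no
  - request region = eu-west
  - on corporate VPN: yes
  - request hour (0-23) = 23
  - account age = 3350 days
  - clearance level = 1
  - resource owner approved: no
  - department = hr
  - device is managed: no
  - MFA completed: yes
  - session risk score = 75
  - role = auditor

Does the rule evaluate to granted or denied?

Atomic conditions:
  NOT resource owner approved: no → true
  NOT MFA completed: yes → false
  session risk score ≥ 13: 75 ≥ 13 is true
  clearance level ≥ 3: 1 ≥ 3 is false
  request hour (0-23) ≤ 11: 23 ≤ 11 is false
  role = editor: auditor == editor is false
  device is managed: no → false
  NOT source IP on allow-list: no → true
  on corporate VPN: yes → true
  account age between 1138 days and 1606 days: 3350 in [1138, 1606] is false
  request region ∈ {ap-south, sa-east}: eu-west is not in the set → false
  department ∈ {hr, legal}: hr is in the set → true
  department = hr: hr == hr is true
  MFA completed: yes → true
Combine:
[1.1.1.1.2] false OR true = true
[1.1.1.1] true OR true = true
[1.1.1] NOT true = false
[1.1.2] exactly-one(false, false) = false
[1.1.3.2] false AND true = false
[1.1.3] false AND false = false
[1.1.4.1.1] true OR false = true
[1.1.4.1.2] exactly-one(false, true) = true
[1.1.4.1] true OR true = true
[1.1.4] NOT true = false
[1.1] false AND false AND false AND false = false
[1] NOT false = true
[2] true → true = true
[root] true AND true = true
Overall: true → granted

Granted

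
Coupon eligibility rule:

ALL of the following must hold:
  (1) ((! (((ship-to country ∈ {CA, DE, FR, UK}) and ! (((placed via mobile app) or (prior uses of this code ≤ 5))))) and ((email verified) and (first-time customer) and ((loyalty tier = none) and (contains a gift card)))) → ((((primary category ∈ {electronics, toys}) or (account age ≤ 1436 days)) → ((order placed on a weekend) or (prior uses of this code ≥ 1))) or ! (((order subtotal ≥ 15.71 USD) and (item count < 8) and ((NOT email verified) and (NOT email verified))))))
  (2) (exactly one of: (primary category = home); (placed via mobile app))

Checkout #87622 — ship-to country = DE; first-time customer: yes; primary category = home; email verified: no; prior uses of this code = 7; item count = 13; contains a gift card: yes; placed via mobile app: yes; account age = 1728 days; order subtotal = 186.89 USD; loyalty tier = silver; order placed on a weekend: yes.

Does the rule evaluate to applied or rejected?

Atomic conditions:
  ship-to country ∈ {CA, DE, FR, UK}: DE is in the set → true
  placed via mobile app: yes → true
  prior uses of this code ≤ 5: 7 ≤ 5 is false
  email verified: no → false
  first-time customer: yes → true
  loyalty tier = none: silver == none is false
  contains a gift card: yes → true
  primary category ∈ {electronics, toys}: home is not in the set → false
  account age ≤ 1436 days: 1728 ≤ 1436 is false
  order placed on a weekend: yes → true
  prior uses of this code ≥ 1: 7 ≥ 1 is true
  order subtotal ≥ 15.71 USD: 186.89 ≥ 15.71 is true
  item count < 8: 13 < 8 is false
  NOT email verified: no → true
  primary category = home: home == home is true
Combine:
[1.1.1.1.2.1] true OR false = true
[1.1.1.1.2] NOT true = false
[1.1.1.1] true AND false = false
[1.1.1] NOT false = true
[1.1.2.3] false AND true = false
[1.1.2] false AND true AND false = false
[1.1] true AND false = false
[1.2.1.1] false OR false = false
[1.2.1.2] true OR true = true
[1.2.1] false → true (antecedent false ⇒ implication holds) = true
[1.2.2.1.3] true AND true = true
[1.2.2.1] true AND false AND true = false
[1.2.2] NOT false = true
[1.2] true OR true = true
[1] false → true (antecedent false ⇒ implication holds) = true
[2] exactly-one(true, true) = false
[root] true AND false = false
Overall: false → rejected

Rejected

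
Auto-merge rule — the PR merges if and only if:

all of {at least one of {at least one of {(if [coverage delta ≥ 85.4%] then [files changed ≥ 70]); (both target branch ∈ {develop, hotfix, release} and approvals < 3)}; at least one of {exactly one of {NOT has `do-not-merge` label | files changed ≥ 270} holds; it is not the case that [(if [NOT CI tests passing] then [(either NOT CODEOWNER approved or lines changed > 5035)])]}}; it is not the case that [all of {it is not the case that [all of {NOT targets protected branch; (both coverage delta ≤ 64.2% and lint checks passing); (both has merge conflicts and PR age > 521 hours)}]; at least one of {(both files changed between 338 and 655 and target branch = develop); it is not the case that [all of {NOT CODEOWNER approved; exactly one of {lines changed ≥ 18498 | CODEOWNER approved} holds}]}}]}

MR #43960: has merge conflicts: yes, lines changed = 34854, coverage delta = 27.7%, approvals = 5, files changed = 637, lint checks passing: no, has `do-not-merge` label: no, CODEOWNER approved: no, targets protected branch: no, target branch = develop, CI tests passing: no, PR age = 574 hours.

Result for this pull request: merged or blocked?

Blocked

Atomic conditions:
  coverage delta ≥ 85.4%: 27.7 ≥ 85.4 is false
  files changed ≥ 70: 637 ≥ 70 is true
  target branch ∈ {develop, hotfix, release}: develop is in the set → true
  approvals < 3: 5 < 3 is false
  NOT has `do-not-merge` label: no → true
  files changed ≥ 270: 637 ≥ 270 is true
  NOT CI tests passing: no → true
  NOT CODEOWNER approved: no → true
  lines changed > 5035: 34854 > 5035 is true
  NOT targets protected branch: no → true
  coverage delta ≤ 64.2%: 27.7 ≤ 64.2 is true
  lint checks passing: no → false
  has merge conflicts: yes → true
  PR age > 521 hours: 574 > 521 is true
  files changed between 338 and 655: 637 in [338, 655] is true
  target branch = develop: develop == develop is true
  lines changed ≥ 18498: 34854 ≥ 18498 is true
  CODEOWNER approved: no → false
Combine:
[1.1.1] false → true (antecedent false ⇒ implication holds) = true
[1.1.2] true AND false = false
[1.1] true OR false = true
[1.2.1] exactly-one(true, true) = false
[1.2.2.1.2] true OR true = true
[1.2.2.1] true → true = true
[1.2.2] NOT true = false
[1.2] false OR false = false
[1] true OR false = true
[2.1.1.1.2] true AND false = false
[2.1.1.1.3] true AND true = true
[2.1.1.1] true AND false AND true = false
[2.1.1] NOT false = true
[2.1.2.1] true AND true = true
[2.1.2.2.1.2] exactly-one(true, false) = true
[2.1.2.2.1] true AND true = true
[2.1.2.2] NOT true = false
[2.1.2] true OR false = true
[2.1] true AND true = true
[2] NOT true = false
[root] true AND false = false
Overall: false → blocked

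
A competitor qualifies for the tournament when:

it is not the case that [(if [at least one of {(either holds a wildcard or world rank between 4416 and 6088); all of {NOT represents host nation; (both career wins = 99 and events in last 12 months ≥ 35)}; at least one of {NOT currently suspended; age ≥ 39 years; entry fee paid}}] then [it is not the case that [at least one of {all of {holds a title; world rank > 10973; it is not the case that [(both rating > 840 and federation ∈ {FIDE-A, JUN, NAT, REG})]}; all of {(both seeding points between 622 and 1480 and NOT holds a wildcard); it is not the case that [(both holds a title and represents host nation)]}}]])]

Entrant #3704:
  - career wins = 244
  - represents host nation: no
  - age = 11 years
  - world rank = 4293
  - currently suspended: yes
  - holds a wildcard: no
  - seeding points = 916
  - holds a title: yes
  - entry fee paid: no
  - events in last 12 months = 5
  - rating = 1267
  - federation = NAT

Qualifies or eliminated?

Eliminated

Atomic conditions:
  holds a wildcard: no → false
  world rank between 4416 and 6088: 4293 in [4416, 6088] is false
  NOT represents host nation: no → true
  career wins = 99: 244 == 99 is false
  events in last 12 months ≥ 35: 5 ≥ 35 is false
  NOT currently suspended: yes → false
  age ≥ 39 years: 11 ≥ 39 is false
  entry fee paid: no → false
  holds a title: yes → true
  world rank > 10973: 4293 > 10973 is false
  rating > 840: 1267 > 840 is true
  federation ∈ {FIDE-A, JUN, NAT, REG}: NAT is in the set → true
  seeding points between 622 and 1480: 916 in [622, 1480] is true
  NOT holds a wildcard: no → true
  represents host nation: no → false
Combine:
[1.1.1] false OR false = false
[1.1.2.2] false AND false = false
[1.1.2] true AND false = false
[1.1.3] false OR false OR false = false
[1.1] false OR false OR false = false
[1.2.1.1.3.1] true AND true = true
[1.2.1.1.3] NOT true = false
[1.2.1.1] true AND false AND false = false
[1.2.1.2.1] true AND true = true
[1.2.1.2.2.1] true AND false = false
[1.2.1.2.2] NOT false = true
[1.2.1.2] true AND true = true
[1.2.1] false OR true = true
[1.2] NOT true = false
[1] false → false (antecedent false ⇒ implication holds) = true
[root] NOT true = false
Overall: false → eliminated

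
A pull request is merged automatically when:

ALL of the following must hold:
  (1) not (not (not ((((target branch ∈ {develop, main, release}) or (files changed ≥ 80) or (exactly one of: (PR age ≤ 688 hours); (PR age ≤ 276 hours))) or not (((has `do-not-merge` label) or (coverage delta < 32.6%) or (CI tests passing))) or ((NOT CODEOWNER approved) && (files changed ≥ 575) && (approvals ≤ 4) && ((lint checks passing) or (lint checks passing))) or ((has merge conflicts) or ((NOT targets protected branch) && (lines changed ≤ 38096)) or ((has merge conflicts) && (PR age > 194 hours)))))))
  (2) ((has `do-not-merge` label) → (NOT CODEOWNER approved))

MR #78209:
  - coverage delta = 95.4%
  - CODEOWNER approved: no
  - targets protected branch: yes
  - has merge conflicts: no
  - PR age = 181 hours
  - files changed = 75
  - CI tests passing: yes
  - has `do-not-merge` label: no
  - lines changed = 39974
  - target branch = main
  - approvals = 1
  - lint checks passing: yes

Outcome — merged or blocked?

Atomic conditions:
  target branch ∈ {develop, main, release}: main is in the set → true
  files changed ≥ 80: 75 ≥ 80 is false
  PR age ≤ 688 hours: 181 ≤ 688 is true
  PR age ≤ 276 hours: 181 ≤ 276 is true
  has `do-not-merge` label: no → false
  coverage delta < 32.6%: 95.4 < 32.6 is false
  CI tests passing: yes → true
  NOT CODEOWNER approved: no → true
  files changed ≥ 575: 75 ≥ 575 is false
  approvals ≤ 4: 1 ≤ 4 is true
  lint checks passing: yes → true
  has merge conflicts: no → false
  NOT targets protected branch: yes → false
  lines changed ≤ 38096: 39974 ≤ 38096 is false
  PR age > 194 hours: 181 > 194 is false
Combine:
[1.1.1.1.1.3] exactly-one(true, true) = false
[1.1.1.1.1] true OR false OR false = true
[1.1.1.1.2.1] false OR false OR true = true
[1.1.1.1.2] NOT true = false
[1.1.1.1.3.4] true OR true = true
[1.1.1.1.3] true AND false AND true AND true = false
[1.1.1.1.4.2] false AND false = false
[1.1.1.1.4.3] false AND false = false
[1.1.1.1.4] false OR false OR false = false
[1.1.1.1] true OR false OR false OR false = true
[1.1.1] NOT true = false
[1.1] NOT false = true
[1] NOT true = false
[2] false → true (antecedent false ⇒ implication holds) = true
[root] false AND true = false
Overall: false → blocked

Blocked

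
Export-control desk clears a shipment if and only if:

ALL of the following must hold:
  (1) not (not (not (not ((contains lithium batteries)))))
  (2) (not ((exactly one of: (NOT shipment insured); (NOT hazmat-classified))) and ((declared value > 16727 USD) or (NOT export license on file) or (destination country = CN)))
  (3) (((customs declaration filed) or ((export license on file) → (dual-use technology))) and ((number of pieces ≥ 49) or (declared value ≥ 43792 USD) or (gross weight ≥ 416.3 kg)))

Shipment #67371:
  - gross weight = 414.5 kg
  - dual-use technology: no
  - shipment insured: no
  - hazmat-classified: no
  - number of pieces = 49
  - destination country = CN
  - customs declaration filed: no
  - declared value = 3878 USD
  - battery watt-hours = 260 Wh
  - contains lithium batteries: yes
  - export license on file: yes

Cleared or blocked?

Atomic conditions:
  contains lithium batteries: yes → true
  NOT shipment insured: no → true
  NOT hazmat-classified: no → true
  declared value > 16727 USD: 3878 > 16727 is false
  NOT export license on file: yes → false
  destination country = CN: CN == CN is true
  customs declaration filed: no → false
  export license on file: yes → true
  dual-use technology: no → false
  number of pieces ≥ 49: 49 ≥ 49 is true
  declared value ≥ 43792 USD: 3878 ≥ 43792 is false
  gross weight ≥ 416.3 kg: 414.5 ≥ 416.3 is false
Combine:
[1.1.1.1] NOT true = false
[1.1.1] NOT false = true
[1.1] NOT true = false
[1] NOT false = true
[2.1.1] exactly-one(true, true) = false
[2.1] NOT false = true
[2.2] false OR false OR true = true
[2] true AND true = true
[3.1.2] true → false = false
[3.1] false OR false = false
[3.2] true OR false OR false = true
[3] false AND true = false
[root] true AND true AND false = false
Overall: false → blocked

Blocked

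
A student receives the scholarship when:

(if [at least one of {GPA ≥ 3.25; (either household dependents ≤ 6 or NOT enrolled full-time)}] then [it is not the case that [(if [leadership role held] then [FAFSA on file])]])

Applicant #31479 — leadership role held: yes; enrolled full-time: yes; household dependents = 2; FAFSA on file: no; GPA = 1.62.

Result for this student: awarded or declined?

Atomic conditions:
  GPA ≥ 3.25: 1.62 ≥ 3.25 is false
  household dependents ≤ 6: 2 ≤ 6 is true
  NOT enrolled full-time: yes → false
  leadership role held: yes → true
  FAFSA on file: no → false
Combine:
[1.2] true OR false = true
[1] false OR true = true
[2.1] true → false = false
[2] NOT false = true
[root] true → true = true
Overall: true → awarded

Awarded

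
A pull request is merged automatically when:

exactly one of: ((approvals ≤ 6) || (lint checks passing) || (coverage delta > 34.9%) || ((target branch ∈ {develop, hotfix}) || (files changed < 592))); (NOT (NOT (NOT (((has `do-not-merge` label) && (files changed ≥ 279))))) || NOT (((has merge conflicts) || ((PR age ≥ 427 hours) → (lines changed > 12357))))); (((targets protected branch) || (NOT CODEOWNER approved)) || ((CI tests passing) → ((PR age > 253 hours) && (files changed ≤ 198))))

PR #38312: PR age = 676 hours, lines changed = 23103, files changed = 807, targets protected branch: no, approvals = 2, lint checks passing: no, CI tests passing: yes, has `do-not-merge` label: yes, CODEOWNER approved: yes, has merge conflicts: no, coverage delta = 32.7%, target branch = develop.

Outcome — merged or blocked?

Merged

Atomic conditions:
  approvals ≤ 6: 2 ≤ 6 is true
  lint checks passing: no → false
  coverage delta > 34.9%: 32.7 > 34.9 is false
  target branch ∈ {develop, hotfix}: develop is in the set → true
  files changed < 592: 807 < 592 is false
  has `do-not-merge` label: yes → true
  files changed ≥ 279: 807 ≥ 279 is true
  has merge conflicts: no → false
  PR age ≥ 427 hours: 676 ≥ 427 is true
  lines changed > 12357: 23103 > 12357 is true
  targets protected branch: no → false
  NOT CODEOWNER approved: yes → false
  CI tests passing: yes → true
  PR age > 253 hours: 676 > 253 is true
  files changed ≤ 198: 807 ≤ 198 is false
Combine:
[1.4] true OR false = true
[1] true OR false OR false OR true = true
[2.1.1.1.1] true AND true = true
[2.1.1.1] NOT true = false
[2.1.1] NOT false = true
[2.1] NOT true = false
[2.2.1.2] true → true = true
[2.2.1] false OR true = true
[2.2] NOT true = false
[2] false OR false = false
[3.1] false OR false = false
[3.2.2] true AND false = false
[3.2] true → false = false
[3] false OR false = false
[root] exactly-one(true, false, false) = true
Overall: true → merged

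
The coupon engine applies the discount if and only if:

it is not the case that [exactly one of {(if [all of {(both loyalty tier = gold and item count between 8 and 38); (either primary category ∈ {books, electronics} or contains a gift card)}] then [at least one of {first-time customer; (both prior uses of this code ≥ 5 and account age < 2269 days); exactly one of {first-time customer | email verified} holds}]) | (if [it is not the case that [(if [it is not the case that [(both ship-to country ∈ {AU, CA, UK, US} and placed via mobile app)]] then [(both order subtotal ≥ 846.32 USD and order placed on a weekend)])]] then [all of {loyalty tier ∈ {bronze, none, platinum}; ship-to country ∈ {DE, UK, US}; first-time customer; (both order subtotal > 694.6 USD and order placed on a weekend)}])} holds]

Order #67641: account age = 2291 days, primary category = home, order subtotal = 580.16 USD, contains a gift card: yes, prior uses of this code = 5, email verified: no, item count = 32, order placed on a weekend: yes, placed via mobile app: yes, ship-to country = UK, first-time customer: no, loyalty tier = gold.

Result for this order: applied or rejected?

Rejected

Atomic conditions:
  loyalty tier = gold: gold == gold is true
  item count between 8 and 38: 32 in [8, 38] is true
  primary category ∈ {books, electronics}: home is not in the set → false
  contains a gift card: yes → true
  first-time customer: no → false
  prior uses of this code ≥ 5: 5 ≥ 5 is true
  account age < 2269 days: 2291 < 2269 is false
  email verified: no → false
  ship-to country ∈ {AU, CA, UK, US}: UK is in the set → true
  placed via mobile app: yes → true
  order subtotal ≥ 846.32 USD: 580.16 ≥ 846.32 is false
  order placed on a weekend: yes → true
  loyalty tier ∈ {bronze, none, platinum}: gold is not in the set → false
  ship-to country ∈ {DE, UK, US}: UK is in the set → true
  order subtotal > 694.6 USD: 580.16 > 694.6 is false
Combine:
[1.1.1.1] true AND true = true
[1.1.1.2] false OR true = true
[1.1.1] true AND true = true
[1.1.2.2] true AND false = false
[1.1.2.3] exactly-one(false, false) = false
[1.1.2] false OR false OR false = false
[1.1] true → false = false
[1.2.1.1.1.1] true AND true = true
[1.2.1.1.1] NOT true = false
[1.2.1.1.2] false AND true = false
[1.2.1.1] false → false (antecedent false ⇒ implication holds) = true
[1.2.1] NOT true = false
[1.2.2.4] false AND true = false
[1.2.2] false AND true AND false AND false = false
[1.2] false → false (antecedent false ⇒ implication holds) = true
[1] exactly-one(false, true) = true
[root] NOT true = false
Overall: false → rejected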